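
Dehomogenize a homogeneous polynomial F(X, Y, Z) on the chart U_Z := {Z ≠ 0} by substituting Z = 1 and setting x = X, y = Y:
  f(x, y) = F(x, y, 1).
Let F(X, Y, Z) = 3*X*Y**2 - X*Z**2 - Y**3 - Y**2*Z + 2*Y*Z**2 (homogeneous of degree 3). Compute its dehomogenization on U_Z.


f(x, y) = 3*x*y**2 - x - y**3 - y**2 + 2*y

On U_Z we set Z = 1. Each monomial c·X^i·Y^j·Z^k in F becomes c·x^i·y^j·1^k = c·x^i·y^j.
Substituting Z = 1: F(X, Y, 1) = 3*x*y**2 - x - y**3 - y**2 + 2*y.
Note: deg(f) ≤ deg(F) = 3; strict inequality happens when F is divisible by Z (lost terms).


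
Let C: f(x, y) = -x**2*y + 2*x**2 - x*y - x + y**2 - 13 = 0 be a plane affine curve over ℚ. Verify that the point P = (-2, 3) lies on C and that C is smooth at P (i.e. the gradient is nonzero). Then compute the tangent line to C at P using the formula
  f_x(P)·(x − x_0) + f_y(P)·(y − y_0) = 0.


Tangent line at P: 4*y - 12 = 0.

Step 1: f(-2, 3) = 0, so P lies on C.
Step 2: partial derivatives
  f_x(x, y) = -2*x*y + 4*x - y - 1, f_y(x, y) = -x**2 - x + 2*y.
  f_x(P) = 0, f_y(P) = 4 (gradient nonzero, so P is smooth).
Step 3: tangent line at P: 0·(x − -2) + 4·(y − 3) = 0.
Expanding: 4*y - 12 = 0.


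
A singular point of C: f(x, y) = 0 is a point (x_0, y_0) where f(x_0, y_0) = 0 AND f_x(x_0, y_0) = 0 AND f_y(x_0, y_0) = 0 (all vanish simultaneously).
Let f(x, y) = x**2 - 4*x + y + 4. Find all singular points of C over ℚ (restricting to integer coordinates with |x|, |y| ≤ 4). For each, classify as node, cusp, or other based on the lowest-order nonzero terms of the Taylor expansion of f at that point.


No singular points in the scanned grid; C is smooth there.

Compute partial derivatives:
  f_x = 2*x - 4.
  f_y = 1.
f_y = 1 is a nonzero constant, so f_y never vanishes: no point (x, y) can satisfy f = f_x = f_y = 0. In particular no (x, y) ∈ {−4, ..., 4}² is singular; the curve is smooth.


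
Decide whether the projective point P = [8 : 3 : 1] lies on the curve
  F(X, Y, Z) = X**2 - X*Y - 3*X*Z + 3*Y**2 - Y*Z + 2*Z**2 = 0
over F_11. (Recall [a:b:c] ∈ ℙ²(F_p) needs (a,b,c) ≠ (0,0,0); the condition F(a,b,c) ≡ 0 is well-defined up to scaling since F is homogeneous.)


F(8,3,1) ≡ 9 (mod 11); P is NOT on the curve.

Evaluate F(8, 3, 1) term-by-term (mod 11).
  X**2 ↦ 1·64·1·1 = 64
  -X*Y ↦ -1·8·3·1 = -24
  -3*X*Z ↦ -3·8·1·1 = -24
  3*Y**2 ↦ 3·1·9·1 = 27
  -Y*Z ↦ -1·1·3·1 = -3
  2*Z**2 ↦ 2·1·1·1 = 2
Sum: F(8, 3, 1) = (64) + (-24) + (-24) + (27) + (-3) + (2) = 42.
Reducing mod 11: 42 ≡ 9 (mod 11).
Since F(a, b, c) ≡ 9 ≠ 0 (mod 11), P does NOT lie on the curve.


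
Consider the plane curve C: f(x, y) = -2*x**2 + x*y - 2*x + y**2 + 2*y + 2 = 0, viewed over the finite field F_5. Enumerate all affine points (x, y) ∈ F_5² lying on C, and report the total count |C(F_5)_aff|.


Affine F_5-points: {(0, 1), (0, 2), (2, 0), (2, 1)}; count = 4.

For each of the 25 pairs (x, y) ∈ F_5², evaluate f(x, y) mod 5. Record the zeros.
  x = 0: [0↦2, 1↦0, 2↦0, 3↦2, 4↦1]  zeros at y ∈ {1, 2}
  x = 1: [0↦3, 1↦2, 2↦3, 3↦1, 4↦1]  zeros at y ∈ ∅
  x = 2: [0↦0, 1↦0, 2↦2, 3↦1, 4↦2]  zeros at y ∈ {0, 1}
  x = 3: [0↦3, 1↦4, 2↦2, 3↦2, 4↦4]  zeros at y ∈ ∅
  x = 4: [0↦2, 1↦4, 2↦3, 3↦4, 4↦2]  zeros at y ∈ ∅
Collecting zeros: affine points = {(0, 1), (0, 2), (2, 0), (2, 1)}.
Total count |C(F_5)_aff| = 4.


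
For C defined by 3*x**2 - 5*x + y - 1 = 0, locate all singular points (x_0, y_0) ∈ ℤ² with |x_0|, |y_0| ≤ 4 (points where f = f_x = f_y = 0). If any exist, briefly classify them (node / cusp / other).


No singular points in the scanned grid; C is smooth there.

Compute partial derivatives:
  f_x = 6*x - 5.
  f_y = 1.
f_y = 1 is a nonzero constant, so f_y never vanishes: no point (x, y) can satisfy f = f_x = f_y = 0. In particular no (x, y) ∈ {−4, ..., 4}² is singular; the curve is smooth.


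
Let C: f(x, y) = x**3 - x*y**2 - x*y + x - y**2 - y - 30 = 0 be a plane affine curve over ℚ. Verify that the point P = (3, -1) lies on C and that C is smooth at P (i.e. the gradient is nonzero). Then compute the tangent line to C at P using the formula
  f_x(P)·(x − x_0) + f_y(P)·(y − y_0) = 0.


Tangent line at P: 28*x + 4*y - 80 = 0.

Step 1: f(3, -1) = 0, so P lies on C.
Step 2: partial derivatives
  f_x(x, y) = 3*x**2 - y**2 - y + 1, f_y(x, y) = -2*x*y - x - 2*y - 1.
  f_x(P) = 28, f_y(P) = 4 (gradient nonzero, so P is smooth).
Step 3: tangent line at P: 28·(x − 3) + 4·(y − -1) = 0.
Expanding: 28*x + 4*y - 80 = 0.


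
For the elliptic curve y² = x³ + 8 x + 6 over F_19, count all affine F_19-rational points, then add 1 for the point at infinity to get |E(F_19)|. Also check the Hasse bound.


Affine points = {(0, 5), (0, 14), (2, 7), (2, 12), (3, 0), (4, 8), (4, 11), (5, 0), (6, 2), (6, 17), (7, 5), (7, 14), (9, 3), (9, 16), (11, 0), (12, 5), (12, 14), (15, 9), (15, 10), (17, 1), (17, 18), (18, 4), (18, 15)}; affine count = 23; |E(F_19)| = 24.

Discriminant check: Δ ∝ 4a³ + 27b² = 4·8³ + 27·6² = 4·512 + 27·36 ≡ 18 (mod 19). Nonzero ⇒ E is nonsingular.
For each x ∈ F_19, compute rhs = x³ + 8·x + 6 mod 19, then count y ∈ F_19 with y² ≡ rhs.
  x = 0: rhs = 6, matching y values: 5, 14 (2 points).
  x = 1: rhs = 15, matching y values: none (0 points).
  x = 2: rhs = 11, matching y values: 7, 12 (2 points).
  x = 3: rhs = 0, matching y values: 0 (1 points).
  x = 4: rhs = 7, matching y values: 8, 11 (2 points).
  x = 5: rhs = 0, matching y values: 0 (1 points).
  x = 6: rhs = 4, matching y values: 2, 17 (2 points).
  x = 7: rhs = 6, matching y values: 5, 14 (2 points).
  x = 8: rhs = 12, matching y values: none (0 points).
  x = 9: rhs = 9, matching y values: 3, 16 (2 points).
  x = 10: rhs = 3, matching y values: none (0 points).
  x = 11: rhs = 0, matching y values: 0 (1 points).
  x = 12: rhs = 6, matching y values: 5, 14 (2 points).
  x = 13: rhs = 8, matching y values: none (0 points).
  x = 14: rhs = 12, matching y values: none (0 points).
  x = 15: rhs = 5, matching y values: 9, 10 (2 points).
  x = 16: rhs = 12, matching y values: none (0 points).
  x = 17: rhs = 1, matching y values: 1, 18 (2 points).
  x = 18: rhs = 16, matching y values: 4, 15 (2 points).
Total affine count: 23.
Full point count |E(F_19)| = 23 + 1 = 24.
Hasse bound: |24 − (19+1)| = |4| = 4 ≤ 2√19 ≈ 8.7178 ✓.


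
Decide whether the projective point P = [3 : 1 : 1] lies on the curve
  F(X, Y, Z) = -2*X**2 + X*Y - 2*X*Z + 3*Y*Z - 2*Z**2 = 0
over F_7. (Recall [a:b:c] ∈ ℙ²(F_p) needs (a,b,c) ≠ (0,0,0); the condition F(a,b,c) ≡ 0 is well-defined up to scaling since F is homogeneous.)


F(3,1,1) ≡ 1 (mod 7); P is NOT on the curve.

Evaluate F(3, 1, 1) term-by-term (mod 7).
  -2*X**2 ↦ -2·9·1·1 = -18
  X*Y ↦ 1·3·1·1 = 3
  -2*X*Z ↦ -2·3·1·1 = -6
  3*Y*Z ↦ 3·1·1·1 = 3
  -2*Z**2 ↦ -2·1·1·1 = -2
Sum: F(3, 1, 1) = (-18) + (3) + (-6) + (3) + (-2) = -20.
Reducing mod 7: -20 ≡ 1 (mod 7).
Since F(a, b, c) ≡ 1 ≠ 0 (mod 7), P does NOT lie on the curve.


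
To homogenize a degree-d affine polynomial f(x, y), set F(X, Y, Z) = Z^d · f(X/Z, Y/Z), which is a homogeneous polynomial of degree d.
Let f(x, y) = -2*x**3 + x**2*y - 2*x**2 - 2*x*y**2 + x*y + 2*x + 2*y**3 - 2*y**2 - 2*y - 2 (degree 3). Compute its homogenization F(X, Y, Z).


F(X, Y, Z) = -2*X**3 + X**2*Y - 2*X**2*Z - 2*X*Y**2 + X*Y*Z + 2*X*Z**2 + 2*Y**3 - 2*Y**2*Z - 2*Y*Z**2 - 2*Z**3

deg(f) = 3.
Substitute x = X/Z, y = Y/Z into f, then multiply by Z^3.
  monomial -2·x^3·y^0 ↦ -2·X^3·Y^0·Z^0.
  monomial 1·x^2·y^1 ↦ 1·X^2·Y^1·Z^0.
  monomial -2·x^2·y^0 ↦ -2·X^2·Y^0·Z^1.
  monomial -2·x^1·y^2 ↦ -2·X^1·Y^2·Z^0.
  monomial 1·x^1·y^1 ↦ 1·X^1·Y^1·Z^1.
  monomial 2·x^1·y^0 ↦ 2·X^1·Y^0·Z^2.
  monomial 2·x^0·y^3 ↦ 2·X^0·Y^3·Z^0.
  monomial -2·x^0·y^2 ↦ -2·X^0·Y^2·Z^1.
  monomial -2·x^0·y^1 ↦ -2·X^0·Y^1·Z^2.
  monomial -2·x^0·y^0 ↦ -2·X^0·Y^0·Z^3.
Collecting: F(X, Y, Z) = -2*X**3 + X**2*Y - 2*X**2*Z - 2*X*Y**2 + X*Y*Z + 2*X*Z**2 + 2*Y**3 - 2*Y**2*Z - 2*Y*Z**2 - 2*Z**3.


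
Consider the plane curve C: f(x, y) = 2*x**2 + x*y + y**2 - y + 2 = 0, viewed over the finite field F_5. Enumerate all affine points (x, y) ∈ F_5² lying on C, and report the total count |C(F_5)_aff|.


Affine F_5-points: {(1, 1), (1, 4), (2, 0), (2, 4), (3, 0), (3, 3)}; count = 6.

For each of the 25 pairs (x, y) ∈ F_5², evaluate f(x, y) mod 5. Record the zeros.
  x = 0: [0↦2, 1↦2, 2↦4, 3↦3, 4↦4]  zeros at y ∈ ∅
  x = 1: [0↦4, 1↦0, 2↦3, 3↦3, 4↦0]  zeros at y ∈ {1, 4}
  x = 2: [0↦0, 1↦2, 2↦1, 3↦2, 4↦0]  zeros at y ∈ {0, 4}
  x = 3: [0↦0, 1↦3, 2↦3, 3↦0, 4↦4]  zeros at y ∈ {0, 3}
  x = 4: [0↦4, 1↦3, 2↦4, 3↦2, 4↦2]  zeros at y ∈ ∅
Collecting zeros: affine points = {(1, 1), (1, 4), (2, 0), (2, 4), (3, 0), (3, 3)}.
Total count |C(F_5)_aff| = 6.


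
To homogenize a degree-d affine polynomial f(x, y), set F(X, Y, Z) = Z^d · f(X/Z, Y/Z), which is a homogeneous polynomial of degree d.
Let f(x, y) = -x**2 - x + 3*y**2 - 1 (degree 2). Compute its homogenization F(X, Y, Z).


F(X, Y, Z) = -X**2 - X*Z + 3*Y**2 - Z**2

deg(f) = 2.
Substitute x = X/Z, y = Y/Z into f, then multiply by Z^2.
  monomial -1·x^2·y^0 ↦ -1·X^2·Y^0·Z^0.
  monomial -1·x^1·y^0 ↦ -1·X^1·Y^0·Z^1.
  monomial 3·x^0·y^2 ↦ 3·X^0·Y^2·Z^0.
  monomial -1·x^0·y^0 ↦ -1·X^0·Y^0·Z^2.
Collecting: F(X, Y, Z) = -X**2 - X*Z + 3*Y**2 - Z**2.


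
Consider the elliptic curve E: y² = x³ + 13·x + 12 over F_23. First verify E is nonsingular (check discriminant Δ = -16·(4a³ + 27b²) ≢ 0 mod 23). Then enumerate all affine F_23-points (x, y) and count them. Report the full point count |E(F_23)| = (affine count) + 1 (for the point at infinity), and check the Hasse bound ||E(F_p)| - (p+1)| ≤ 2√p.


Affine points = {(0, 9), (0, 14), (1, 7), (1, 16), (2, 0), (3, 3), (3, 20), (4, 6), (4, 17), (5, 8), (5, 15), (7, 3), (7, 20), (13, 3), (13, 20), (18, 11), (18, 12), (21, 1), (21, 22)}; affine count = 19; |E(F_23)| = 20.

Discriminant check: Δ ∝ 4a³ + 27b² = 4·13³ + 27·12² = 4·2197 + 27·144 ≡ 3 (mod 23). Nonzero ⇒ E is nonsingular.
For each x ∈ F_23, compute rhs = x³ + 13·x + 12 mod 23, then count y ∈ F_23 with y² ≡ rhs.
  x = 0: rhs = 12, matching y values: 9, 14 (2 points).
  x = 1: rhs = 3, matching y values: 7, 16 (2 points).
  x = 2: rhs = 0, matching y values: 0 (1 points).
  x = 3: rhs = 9, matching y values: 3, 20 (2 points).
  x = 4: rhs = 13, matching y values: 6, 17 (2 points).
  x = 5: rhs = 18, matching y values: 8, 15 (2 points).
  x = 6: rhs = 7, matching y values: none (0 points).
  x = 7: rhs = 9, matching y values: 3, 20 (2 points).
  x = 8: rhs = 7, matching y values: none (0 points).
  x = 9: rhs = 7, matching y values: none (0 points).
  x = 10: rhs = 15, matching y values: none (0 points).
  x = 11: rhs = 14, matching y values: none (0 points).
  x = 12: rhs = 10, matching y values: none (0 points).
  x = 13: rhs = 9, matching y values: 3, 20 (2 points).
  x = 14: rhs = 17, matching y values: none (0 points).
  x = 15: rhs = 17, matching y values: none (0 points).
  x = 16: rhs = 15, matching y values: none (0 points).
  x = 17: rhs = 17, matching y values: none (0 points).
  x = 18: rhs = 6, matching y values: 11, 12 (2 points).
  x = 19: rhs = 11, matching y values: none (0 points).
  x = 20: rhs = 15, matching y values: none (0 points).
  x = 21: rhs = 1, matching y values: 1, 22 (2 points).
  x = 22: rhs = 21, matching y values: none (0 points).
Total affine count: 19.
Full point count |E(F_23)| = 19 + 1 = 20.
Hasse bound: |20 − (23+1)| = |-4| = 4 ≤ 2√23 ≈ 9.5917 ✓.


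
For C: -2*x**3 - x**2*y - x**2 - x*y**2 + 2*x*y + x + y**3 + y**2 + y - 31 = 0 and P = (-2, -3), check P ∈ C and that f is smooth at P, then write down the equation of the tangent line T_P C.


Tangent line at P: -46*x + 2*y - 86 = 0.

Step 1: f(-2, -3) = 0, so P lies on C.
Step 2: partial derivatives
  f_x(x, y) = -6*x**2 - 2*x*y - 2*x - y**2 + 2*y + 1, f_y(x, y) = -x**2 - 2*x*y + 2*x + 3*y**2 + 2*y + 1.
  f_x(P) = -46, f_y(P) = 2 (gradient nonzero, so P is smooth).
Step 3: tangent line at P: -46·(x − -2) + 2·(y − -3) = 0.
Expanding: -46*x + 2*y - 86 = 0.


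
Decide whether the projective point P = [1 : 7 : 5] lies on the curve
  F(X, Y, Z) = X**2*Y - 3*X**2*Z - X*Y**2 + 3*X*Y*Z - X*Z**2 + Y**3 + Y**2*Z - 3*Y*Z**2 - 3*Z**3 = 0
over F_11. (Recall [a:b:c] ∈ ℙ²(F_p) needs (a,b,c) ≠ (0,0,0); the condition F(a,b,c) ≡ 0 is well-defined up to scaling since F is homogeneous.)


F(1,7,5) ≡ 8 (mod 11); P is NOT on the curve.

Evaluate F(1, 7, 5) term-by-term (mod 11).
  X**2*Y ↦ 1·1·7·1 = 7
  -3*X**2*Z ↦ -3·1·1·5 = -15
  -X*Y**2 ↦ -1·1·49·1 = -49
  3*X*Y*Z ↦ 3·1·7·5 = 105
  -X*Z**2 ↦ -1·1·1·25 = -25
  Y**3 ↦ 1·1·343·1 = 343
  Y**2*Z ↦ 1·1·49·5 = 245
  -3*Y*Z**2 ↦ -3·1·7·25 = -525
  -3*Z**3 ↦ -3·1·1·125 = -375
Sum: F(1, 7, 5) = (7) + (-15) + (-49) + (105) + (-25) + (343) + (245) + (-525) + (-375) = -289.
Reducing mod 11: -289 ≡ 8 (mod 11).
Since F(a, b, c) ≡ 8 ≠ 0 (mod 11), P does NOT lie on the curve.


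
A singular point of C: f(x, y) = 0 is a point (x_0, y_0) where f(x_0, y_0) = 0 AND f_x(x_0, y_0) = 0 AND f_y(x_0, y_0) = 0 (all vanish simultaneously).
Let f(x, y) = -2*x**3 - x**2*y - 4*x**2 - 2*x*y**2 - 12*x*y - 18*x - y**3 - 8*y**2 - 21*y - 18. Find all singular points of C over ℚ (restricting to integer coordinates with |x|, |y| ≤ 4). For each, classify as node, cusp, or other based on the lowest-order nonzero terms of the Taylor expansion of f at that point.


Singular points: {(0, -3)}; classification: node.

Compute partial derivatives:
  f_x = -6*x**2 - 2*x*y - 8*x - 2*y**2 - 12*y - 18.
  f_y = -x**2 - 4*x*y - 12*x - 3*y**2 - 16*y - 21.
Scan x_0 ∈ {−4, ..., 4}. For each x_0, f_y(x_0, y) is a polynomial in y; find its integer roots y ∈ {−4, ..., 4}, then test f_x and f at those candidates.
  x = -4: f_y(-4, y) = 11 - 3*y**2; no integer root y with |y| ≤ 4.
  x = -3: f_y(-3, y) = -3*y**2 - 4*y + 6; no integer root y with |y| ≤ 4.
  x = -2: f_y(-2, y) = -3*y**2 - 8*y - 1; no integer root y with |y| ≤ 4.
  x = -1: f_y(-1, y) = -3*y**2 - 12*y - 10; no integer root y with |y| ≤ 4.
  x = 0: f_y(0, y) = -3*y**2 - 16*y - 21; vanishes at y ∈ {-3}. (0, -3): f_x = 0, f = 0 — SINGULAR.
  x = 1: f_y(1, y) = -3*y**2 - 20*y - 34; no integer root y with |y| ≤ 4.
  x = 2: f_y(2, y) = -3*y**2 - 24*y - 49; no integer root y with |y| ≤ 4.
  x = 3: f_y(3, y) = -3*y**2 - 28*y - 66; no integer root y with |y| ≤ 4.
  x = 4: f_y(4, y) = -3*y**2 - 32*y - 85; no integer root y with |y| ≤ 4.
Only singular point on the grid: (0, -3).
Classify: substitute x = 0 + u, y = -3 + v and expand: f = -2*u**3 - u**2*v - u**2 - 2*u*v**2 - v**3 + v**2.
No constant or linear terms (consistent with a singular point). Quadratic part: -u**2 + v**2. Cubic part: -2*u**3 - u**2*v - 2*u*v**2 - v**3.
The quadratic part v**2 - u**2 = (v − u)(v + u) splits into two distinct linear factors, so there are two distinct tangent lines y − -3 = ±(x − 0) — this is a node (ordinary double point).
Classification: node.


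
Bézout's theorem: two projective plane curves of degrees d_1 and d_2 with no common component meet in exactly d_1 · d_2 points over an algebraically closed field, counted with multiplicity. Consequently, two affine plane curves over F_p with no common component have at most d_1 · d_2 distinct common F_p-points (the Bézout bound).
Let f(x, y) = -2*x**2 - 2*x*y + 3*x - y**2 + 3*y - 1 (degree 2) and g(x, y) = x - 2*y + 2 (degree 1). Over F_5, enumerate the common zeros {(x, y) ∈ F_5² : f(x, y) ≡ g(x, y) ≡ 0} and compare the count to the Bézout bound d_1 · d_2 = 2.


Common zeros: {(3, 0), (4, 3)}; count = 2; Bézout bound = 2.

deg(f) = 2, deg(g) = 1, so Bézout bound = 2.
Scan x ∈ F_5. For each x, list the y ∈ F_5 with f(x, y) ≡ 0 and those with g(x, y) ≡ 0 (mod 5); the common zeros in that column are the intersection.
  x = 0: f ≡ 0 at y ∈ {4}; g ≡ 0 at y ∈ {1}; common: ∅.
  x = 1: f ≡ 0 at y ∈ {0, 1}; g ≡ 0 at y ∈ {4}; common: ∅.
  x = 2: f ≡ 0 at y ∈ {1, 3}; g ≡ 0 at y ∈ {2}; common: ∅.
  x = 3: f ≡ 0 at y ∈ {0, 2}; g ≡ 0 at y ∈ {0}; common: {0}.
  x = 4: f ≡ 0 at y ∈ {2, 3}; g ≡ 0 at y ∈ {3}; common: {3}.
Collecting: common zeros = {(3, 0), (4, 3)}, so the count is 2.
Comparison with the Bézout bound: 2 ≤ 2 = deg(f)·deg(g), as expected for curves with no common component (the bound is attained).


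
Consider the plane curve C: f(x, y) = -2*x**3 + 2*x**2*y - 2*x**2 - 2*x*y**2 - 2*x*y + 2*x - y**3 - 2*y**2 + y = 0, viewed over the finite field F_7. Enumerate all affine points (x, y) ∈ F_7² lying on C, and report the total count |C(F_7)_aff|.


Affine F_7-points: {(0, 0), (0, 2), (0, 3), (1, 4), (2, 2), (3, 3), (6, 2), (6, 3)}; count = 8.

For each of the 49 pairs (x, y) ∈ F_7², evaluate f(x, y) mod 7. Record the zeros.
  x = 0: [0↦0, 1↦5, 2↦0, 3↦0, 4↦6, 5↦5, 6↦5]  zeros at y ∈ {0, 2, 3}
  x = 1: [0↦5, 1↦1, 2↦4, 3↦1, 4↦0, 5↦2, 6↦1]  zeros at y ∈ {4}
  x = 2: [0↦1, 1↦6, 2↦0, 3↦5, 4↦1, 5↦3, 6↦5]  zeros at y ∈ {2}
  x = 3: [0↦4, 1↦1, 2↦4, 3↦0, 4↦4, 5↦3, 6↦5]  zeros at y ∈ {3}
  x = 4: [0↦2, 1↦2, 2↦4, 3↦2, 4↦4, 5↦4, 6↦3]  zeros at y ∈ ∅
  x = 5: [0↦4, 1↦4, 2↦2, 3↦6, 4↦3, 5↦1, 6↦1]  zeros at y ∈ ∅
  x = 6: [0↦5, 1↦2, 2↦0, 3↦0, 4↦3, 5↦3, 6↦1]  zeros at y ∈ {2, 3}
Collecting zeros: affine points = {(0, 0), (0, 2), (0, 3), (1, 4), (2, 2), (3, 3), (6, 2), (6, 3)}.
Total count |C(F_7)_aff| = 8.


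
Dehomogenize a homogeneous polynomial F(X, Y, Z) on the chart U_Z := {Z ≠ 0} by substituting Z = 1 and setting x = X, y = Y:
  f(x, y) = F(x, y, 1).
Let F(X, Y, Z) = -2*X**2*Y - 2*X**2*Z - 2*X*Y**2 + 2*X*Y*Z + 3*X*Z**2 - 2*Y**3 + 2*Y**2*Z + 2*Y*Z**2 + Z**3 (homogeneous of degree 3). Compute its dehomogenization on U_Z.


f(x, y) = -2*x**2*y - 2*x**2 - 2*x*y**2 + 2*x*y + 3*x - 2*y**3 + 2*y**2 + 2*y + 1

On U_Z we set Z = 1. Each monomial c·X^i·Y^j·Z^k in F becomes c·x^i·y^j·1^k = c·x^i·y^j.
Substituting Z = 1: F(X, Y, 1) = -2*x**2*y - 2*x**2 - 2*x*y**2 + 2*x*y + 3*x - 2*y**3 + 2*y**2 + 2*y + 1.
Note: deg(f) ≤ deg(F) = 3; strict inequality happens when F is divisible by Z (lost terms).


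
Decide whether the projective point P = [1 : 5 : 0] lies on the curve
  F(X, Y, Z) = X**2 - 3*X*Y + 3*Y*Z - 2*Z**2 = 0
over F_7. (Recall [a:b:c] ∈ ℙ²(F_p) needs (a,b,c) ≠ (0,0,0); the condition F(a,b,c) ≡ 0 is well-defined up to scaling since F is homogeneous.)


F(1,5,0) ≡ 0 (mod 7); P is on the curve.

Evaluate F(1, 5, 0) term-by-term (mod 7).
  X**2 ↦ 1·1·1·1 = 1
  -3*X*Y ↦ -3·1·5·1 = -15
  3*Y*Z ↦ 3·1·5·0 = 0
  -2*Z**2 ↦ -2·1·1·0 = 0
Sum: F(1, 5, 0) = (1) + (-15) + (0) + (0) = -14.
Reducing mod 7: -14 ≡ 0 (mod 7).
Since F(a, b, c) ≡ 0 (mod 7), P lies on the curve.


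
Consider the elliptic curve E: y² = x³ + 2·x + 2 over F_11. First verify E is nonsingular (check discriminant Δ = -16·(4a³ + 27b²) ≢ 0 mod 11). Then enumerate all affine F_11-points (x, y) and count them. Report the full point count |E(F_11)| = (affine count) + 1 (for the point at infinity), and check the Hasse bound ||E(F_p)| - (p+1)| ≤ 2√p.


Affine points = {(1, 4), (1, 7), (2, 5), (2, 6), (5, 4), (5, 7), (9, 1), (9, 10)}; affine count = 8; |E(F_11)| = 9.

Discriminant check: Δ ∝ 4a³ + 27b² = 4·2³ + 27·2² = 4·8 + 27·4 ≡ 8 (mod 11). Nonzero ⇒ E is nonsingular.
For each x ∈ F_11, compute rhs = x³ + 2·x + 2 mod 11, then count y ∈ F_11 with y² ≡ rhs.
  x = 0: rhs = 2, matching y values: none (0 points).
  x = 1: rhs = 5, matching y values: 4, 7 (2 points).
  x = 2: rhs = 3, matching y values: 5, 6 (2 points).
  x = 3: rhs = 2, matching y values: none (0 points).
  x = 4: rhs = 8, matching y values: none (0 points).
  x = 5: rhs = 5, matching y values: 4, 7 (2 points).
  x = 6: rhs = 10, matching y values: none (0 points).
  x = 7: rhs = 7, matching y values: none (0 points).
  x = 8: rhs = 2, matching y values: none (0 points).
  x = 9: rhs = 1, matching y values: 1, 10 (2 points).
  x = 10: rhs = 10, matching y values: none (0 points).
Total affine count: 8.
Full point count |E(F_11)| = 8 + 1 = 9.
Hasse bound: |9 − (11+1)| = |-3| = 3 ≤ 2√11 ≈ 6.6332 ✓.


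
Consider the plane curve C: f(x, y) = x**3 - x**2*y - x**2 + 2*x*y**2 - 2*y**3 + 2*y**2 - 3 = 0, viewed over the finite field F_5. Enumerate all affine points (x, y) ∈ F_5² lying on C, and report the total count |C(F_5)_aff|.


Affine F_5-points: {(1, 2), (3, 0), (4, 0)}; count = 3.

For each of the 25 pairs (x, y) ∈ F_5², evaluate f(x, y) mod 5. Record the zeros.
  x = 0: [0↦2, 1↦2, 2↦4, 3↦1, 4↦1]  zeros at y ∈ ∅
  x = 1: [0↦2, 1↦3, 2↦0, 3↦1, 4↦4]  zeros at y ∈ {2}
  x = 2: [0↦1, 1↦1, 2↦1, 3↦4, 4↦3]  zeros at y ∈ ∅
  x = 3: [0↦0, 1↦2, 2↦3, 3↦1, 4↦4]  zeros at y ∈ {0}
  x = 4: [0↦0, 1↦2, 2↦2, 3↦3, 4↦3]  zeros at y ∈ {0}
Collecting zeros: affine points = {(1, 2), (3, 0), (4, 0)}.
Total count |C(F_5)_aff| = 3.


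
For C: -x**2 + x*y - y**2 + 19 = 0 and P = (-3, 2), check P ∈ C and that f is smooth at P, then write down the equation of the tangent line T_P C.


Tangent line at P: 8*x - 7*y + 38 = 0.

Step 1: f(-3, 2) = 0, so P lies on C.
Step 2: partial derivatives
  f_x(x, y) = -2*x + y, f_y(x, y) = x - 2*y.
  f_x(P) = 8, f_y(P) = -7 (gradient nonzero, so P is smooth).
Step 3: tangent line at P: 8·(x − -3) + -7·(y − 2) = 0.
Expanding: 8*x - 7*y + 38 = 0.


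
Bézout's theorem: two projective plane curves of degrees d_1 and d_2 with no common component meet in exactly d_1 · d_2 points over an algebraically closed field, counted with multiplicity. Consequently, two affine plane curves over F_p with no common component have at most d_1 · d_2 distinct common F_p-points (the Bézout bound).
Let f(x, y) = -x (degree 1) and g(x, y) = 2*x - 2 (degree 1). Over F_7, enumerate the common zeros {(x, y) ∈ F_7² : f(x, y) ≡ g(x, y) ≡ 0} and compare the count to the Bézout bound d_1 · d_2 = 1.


Common zeros: ∅; count = 0; Bézout bound = 1.

deg(f) = 1, deg(g) = 1, so Bézout bound = 1.
Scan x ∈ F_7. For each x, list the y ∈ F_7 with f(x, y) ≡ 0 and those with g(x, y) ≡ 0 (mod 7); the common zeros in that column are the intersection.
  x = 0: f ≡ 0 at y ∈ {0, 1, 2, 3, 4, 5, 6}; g ≡ 0 at y ∈ ∅; common: ∅.
  x = 1: f ≡ 0 at y ∈ ∅; g ≡ 0 at y ∈ {0, 1, 2, 3, 4, 5, 6}; common: ∅.
  x = 2: f ≡ 0 at y ∈ ∅; g ≡ 0 at y ∈ ∅; common: ∅.
  x = 3: f ≡ 0 at y ∈ ∅; g ≡ 0 at y ∈ ∅; common: ∅.
  x = 4: f ≡ 0 at y ∈ ∅; g ≡ 0 at y ∈ ∅; common: ∅.
  x = 5: f ≡ 0 at y ∈ ∅; g ≡ 0 at y ∈ ∅; common: ∅.
  x = 6: f ≡ 0 at y ∈ ∅; g ≡ 0 at y ∈ ∅; common: ∅.
Collecting: common zeros = ∅, so the count is 0.
Comparison with the Bézout bound: 0 ≤ 1 = deg(f)·deg(g), as expected for curves with no common component (the affine F_7-count falls short of the bound because intersections may lie at infinity, over extension fields, or carry multiplicity).


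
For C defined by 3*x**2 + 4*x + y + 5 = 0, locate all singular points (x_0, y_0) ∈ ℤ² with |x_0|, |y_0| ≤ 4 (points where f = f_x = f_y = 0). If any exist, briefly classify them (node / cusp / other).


No singular points in the scanned grid; C is smooth there.

Compute partial derivatives:
  f_x = 6*x + 4.
  f_y = 1.
f_y = 1 is a nonzero constant, so f_y never vanishes: no point (x, y) can satisfy f = f_x = f_y = 0. In particular no (x, y) ∈ {−4, ..., 4}² is singular; the curve is smooth.


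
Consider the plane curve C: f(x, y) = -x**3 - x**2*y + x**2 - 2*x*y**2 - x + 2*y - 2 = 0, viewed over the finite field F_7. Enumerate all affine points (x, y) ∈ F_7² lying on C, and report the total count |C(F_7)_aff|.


Affine F_7-points: {(0, 1), (2, 1), (2, 2), (3, 3), (3, 4), (4, 3), (4, 4), (5, 1), (5, 3), (6, 5)}; count = 10.

For each of the 49 pairs (x, y) ∈ F_7², evaluate f(x, y) mod 7. Record the zeros.
  x = 0: [0↦5, 1↦0, 2↦2, 3↦4, 4↦6, 5↦1, 6↦3]  zeros at y ∈ {1}
  x = 1: [0↦4, 1↦3, 2↦5, 3↦3, 4↦4, 5↦1, 6↦1]  zeros at y ∈ ∅
  x = 2: [0↦6, 1↦0, 2↦0, 3↦6, 4↦4, 5↦1, 6↦4]  zeros at y ∈ {1, 2}
  x = 3: [0↦5, 1↦6, 2↦2, 3↦0, 4↦0, 5↦2, 6↦6]  zeros at y ∈ {3, 4}
  x = 4: [0↦2, 1↦1, 2↦5, 3↦0, 4↦0, 5↦5, 6↦1]  zeros at y ∈ {3, 4}
  x = 5: [0↦5, 1↦0, 2↦3, 3↦0, 4↦5, 5↦4, 6↦4]  zeros at y ∈ {1, 3}
  x = 6: [0↦1, 1↦4, 2↦4, 3↦1, 4↦2, 5↦0, 6↦2]  zeros at y ∈ {5}
Collecting zeros: affine points = {(0, 1), (2, 1), (2, 2), (3, 3), (3, 4), (4, 3), (4, 4), (5, 1), (5, 3), (6, 5)}.
Total count |C(F_7)_aff| = 10.


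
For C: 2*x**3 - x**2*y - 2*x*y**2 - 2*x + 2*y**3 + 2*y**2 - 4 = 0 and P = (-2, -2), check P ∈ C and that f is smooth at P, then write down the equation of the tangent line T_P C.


Tangent line at P: 6*x - 4*y + 4 = 0.

Step 1: f(-2, -2) = 0, so P lies on C.
Step 2: partial derivatives
  f_x(x, y) = 6*x**2 - 2*x*y - 2*y**2 - 2, f_y(x, y) = -x**2 - 4*x*y + 6*y**2 + 4*y.
  f_x(P) = 6, f_y(P) = -4 (gradient nonzero, so P is smooth).
Step 3: tangent line at P: 6·(x − -2) + -4·(y − -2) = 0.
Expanding: 6*x - 4*y + 4 = 0.


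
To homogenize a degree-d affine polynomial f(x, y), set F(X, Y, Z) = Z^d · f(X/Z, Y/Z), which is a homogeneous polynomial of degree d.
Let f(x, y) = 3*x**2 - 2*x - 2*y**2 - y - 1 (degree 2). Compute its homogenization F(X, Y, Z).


F(X, Y, Z) = 3*X**2 - 2*X*Z - 2*Y**2 - Y*Z - Z**2

deg(f) = 2.
Substitute x = X/Z, y = Y/Z into f, then multiply by Z^2.
  monomial 3·x^2·y^0 ↦ 3·X^2·Y^0·Z^0.
  monomial -2·x^1·y^0 ↦ -2·X^1·Y^0·Z^1.
  monomial -2·x^0·y^2 ↦ -2·X^0·Y^2·Z^0.
  monomial -1·x^0·y^1 ↦ -1·X^0·Y^1·Z^1.
  monomial -1·x^0·y^0 ↦ -1·X^0·Y^0·Z^2.
Collecting: F(X, Y, Z) = 3*X**2 - 2*X*Z - 2*Y**2 - Y*Z - Z**2.


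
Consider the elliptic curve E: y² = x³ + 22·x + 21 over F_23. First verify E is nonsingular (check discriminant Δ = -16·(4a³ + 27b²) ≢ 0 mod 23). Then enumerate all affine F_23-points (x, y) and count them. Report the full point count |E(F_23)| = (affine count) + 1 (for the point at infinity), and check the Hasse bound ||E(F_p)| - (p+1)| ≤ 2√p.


Affine points = {(2, 2), (2, 21), (4, 9), (4, 14), (5, 7), (5, 16), (6, 1), (6, 22), (7, 9), (7, 14), (12, 9), (12, 14), (15, 0), (17, 8), (17, 15), (18, 4), (18, 19)}; affine count = 17; |E(F_23)| = 18.

Discriminant check: Δ ∝ 4a³ + 27b² = 4·22³ + 27·21² = 4·10648 + 27·441 ≡ 12 (mod 23). Nonzero ⇒ E is nonsingular.
For each x ∈ F_23, compute rhs = x³ + 22·x + 21 mod 23, then count y ∈ F_23 with y² ≡ rhs.
  x = 0: rhs = 21, matching y values: none (0 points).
  x = 1: rhs = 21, matching y values: none (0 points).
  x = 2: rhs = 4, matching y values: 2, 21 (2 points).
  x = 3: rhs = 22, matching y values: none (0 points).
  x = 4: rhs = 12, matching y values: 9, 14 (2 points).
  x = 5: rhs = 3, matching y values: 7, 16 (2 points).
  x = 6: rhs = 1, matching y values: 1, 22 (2 points).
  x = 7: rhs = 12, matching y values: 9, 14 (2 points).
  x = 8: rhs = 19, matching y values: none (0 points).
  x = 9: rhs = 5, matching y values: none (0 points).
  x = 10: rhs = 22, matching y values: none (0 points).
  x = 11: rhs = 7, matching y values: none (0 points).
  x = 12: rhs = 12, matching y values: 9, 14 (2 points).
  x = 13: rhs = 20, matching y values: none (0 points).
  x = 14: rhs = 14, matching y values: none (0 points).
  x = 15: rhs = 0, matching y values: 0 (1 points).
  x = 16: rhs = 7, matching y values: none (0 points).
  x = 17: rhs = 18, matching y values: 8, 15 (2 points).
  x = 18: rhs = 16, matching y values: 4, 19 (2 points).
  x = 19: rhs = 7, matching y values: none (0 points).
  x = 20: rhs = 20, matching y values: none (0 points).
  x = 21: rhs = 15, matching y values: none (0 points).
  x = 22: rhs = 21, matching y values: none (0 points).
Total affine count: 17.
Full point count |E(F_23)| = 17 + 1 = 18.
Hasse bound: |18 − (23+1)| = |-6| = 6 ≤ 2√23 ≈ 9.5917 ✓.


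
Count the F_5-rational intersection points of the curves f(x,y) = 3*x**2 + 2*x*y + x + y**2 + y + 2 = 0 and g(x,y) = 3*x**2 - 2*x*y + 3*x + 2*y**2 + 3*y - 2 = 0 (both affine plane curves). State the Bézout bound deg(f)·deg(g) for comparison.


Common zeros: ∅; count = 0; Bézout bound = 4.

deg(f) = 2, deg(g) = 2, so Bézout bound = 4.
Scan x ∈ F_5. For each x, list the y ∈ F_5 with f(x, y) ≡ 0 and those with g(x, y) ≡ 0 (mod 5); the common zeros in that column are the intersection.
  x = 0: f ≡ 0 at y ∈ ∅; g ≡ 0 at y ∈ {3}; common: ∅.
  x = 1: f ≡ 0 at y ∈ {1}; g ≡ 0 at y ∈ {3, 4}; common: ∅.
  x = 2: f ≡ 0 at y ∈ {2, 3}; g ≡ 0 at y ∈ ∅; common: ∅.
  x = 3: f ≡ 0 at y ∈ {1, 2}; g ≡ 0 at y ∈ ∅; common: ∅.
  x = 4: f ≡ 0 at y ∈ {3}; g ≡ 0 at y ∈ {1, 4}; common: ∅.
Collecting: common zeros = ∅, so the count is 0.
Comparison with the Bézout bound: 0 ≤ 4 = deg(f)·deg(g), as expected for curves with no common component (the affine F_5-count falls short of the bound because intersections may lie at infinity, over extension fields, or carry multiplicity).


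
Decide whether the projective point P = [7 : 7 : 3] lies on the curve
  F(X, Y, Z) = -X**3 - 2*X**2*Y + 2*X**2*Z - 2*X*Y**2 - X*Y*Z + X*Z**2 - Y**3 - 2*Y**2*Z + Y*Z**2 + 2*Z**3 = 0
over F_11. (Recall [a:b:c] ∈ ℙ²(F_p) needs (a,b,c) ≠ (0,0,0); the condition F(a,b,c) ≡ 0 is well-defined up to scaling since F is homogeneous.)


F(7,7,3) ≡ 10 (mod 11); P is NOT on the curve.

Evaluate F(7, 7, 3) term-by-term (mod 11).
  -X**3 ↦ -1·343·1·1 = -343
  -2*X**2*Y ↦ -2·49·7·1 = -686
  2*X**2*Z ↦ 2·49·1·3 = 294
  -2*X*Y**2 ↦ -2·7·49·1 = -686
  -X*Y*Z ↦ -1·7·7·3 = -147
  X*Z**2 ↦ 1·7·1·9 = 63
  -Y**3 ↦ -1·1·343·1 = -343
  -2*Y**2*Z ↦ -2·1·49·3 = -294
  Y*Z**2 ↦ 1·1·7·9 = 63
  2*Z**3 ↦ 2·1·1·27 = 54
Sum: F(7, 7, 3) = (-343) + (-686) + (294) + (-686) + (-147) + (63) + (-343) + (-294) + (63) + (54) = -2025.
Reducing mod 11: -2025 ≡ 10 (mod 11).
Since F(a, b, c) ≡ 10 ≠ 0 (mod 11), P does NOT lie on the curve.


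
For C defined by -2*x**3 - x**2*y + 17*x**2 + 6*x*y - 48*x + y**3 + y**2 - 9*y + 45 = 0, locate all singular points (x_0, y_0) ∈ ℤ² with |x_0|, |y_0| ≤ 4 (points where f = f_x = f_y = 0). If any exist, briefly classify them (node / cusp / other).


Singular points: {(3, 0)}; classification: node.

Compute partial derivatives:
  f_x = -6*x**2 - 2*x*y + 34*x + 6*y - 48.
  f_y = -x**2 + 6*x + 3*y**2 + 2*y - 9.
Scan x_0 ∈ {−4, ..., 4}. For each x_0, f_y(x_0, y) is a polynomial in y; find its integer roots y ∈ {−4, ..., 4}, then test f_x and f at those candidates.
  x = -4: f_y(-4, y) = 3*y**2 + 2*y - 49; no integer root y with |y| ≤ 4.
  x = -3: f_y(-3, y) = 3*y**2 + 2*y - 36; no integer root y with |y| ≤ 4.
  x = -2: f_y(-2, y) = 3*y**2 + 2*y - 25; no integer root y with |y| ≤ 4.
  x = -1: f_y(-1, y) = 3*y**2 + 2*y - 16; vanishes at y ∈ {2}. (-1, 2): f_x = -72 ≠ 0.
  x = 0: f_y(0, y) = 3*y**2 + 2*y - 9; no integer root y with |y| ≤ 4.
  x = 1: f_y(1, y) = 3*y**2 + 2*y - 4; no integer root y with |y| ≤ 4.
  x = 2: f_y(2, y) = 3*y**2 + 2*y - 1; vanishes at y ∈ {-1}. (2, -1): f_x = -6 ≠ 0.
  x = 3: f_y(3, y) = 3*y**2 + 2*y; vanishes at y ∈ {0}. (3, 0): f_x = 0, f = 0 — SINGULAR.
  x = 4: f_y(4, y) = 3*y**2 + 2*y - 1; vanishes at y ∈ {-1}. (4, -1): f_x = -6 ≠ 0.
Only singular point on the grid: (3, 0).
Classify: substitute x = 3 + u, y = 0 + v and expand: f = -2*u**3 - u**2*v - u**2 + v**3 + v**2.
No constant or linear terms (consistent with a singular point). Quadratic part: -u**2 + v**2. Cubic part: -2*u**3 - u**2*v + v**3.
The quadratic part v**2 - u**2 = (v − u)(v + u) splits into two distinct linear factors, so there are two distinct tangent lines y − 0 = ±(x − 3) — this is a node (ordinary double point).
Classification: node.


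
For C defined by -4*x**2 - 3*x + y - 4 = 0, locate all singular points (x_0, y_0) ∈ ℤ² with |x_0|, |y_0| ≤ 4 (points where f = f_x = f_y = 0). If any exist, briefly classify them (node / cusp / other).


No singular points in the scanned grid; C is smooth there.

Compute partial derivatives:
  f_x = -8*x - 3.
  f_y = 1.
f_y = 1 is a nonzero constant, so f_y never vanishes: no point (x, y) can satisfy f = f_x = f_y = 0. In particular no (x, y) ∈ {−4, ..., 4}² is singular; the curve is smooth.


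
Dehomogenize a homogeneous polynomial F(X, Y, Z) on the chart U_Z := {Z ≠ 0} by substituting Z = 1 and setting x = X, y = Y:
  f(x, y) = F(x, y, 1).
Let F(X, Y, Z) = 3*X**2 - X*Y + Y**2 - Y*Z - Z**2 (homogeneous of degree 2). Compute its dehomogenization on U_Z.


f(x, y) = 3*x**2 - x*y + y**2 - y - 1

On U_Z we set Z = 1. Each monomial c·X^i·Y^j·Z^k in F becomes c·x^i·y^j·1^k = c·x^i·y^j.
Substituting Z = 1: F(X, Y, 1) = 3*x**2 - x*y + y**2 - y - 1.
Note: deg(f) ≤ deg(F) = 2; strict inequality happens when F is divisible by Z (lost terms).


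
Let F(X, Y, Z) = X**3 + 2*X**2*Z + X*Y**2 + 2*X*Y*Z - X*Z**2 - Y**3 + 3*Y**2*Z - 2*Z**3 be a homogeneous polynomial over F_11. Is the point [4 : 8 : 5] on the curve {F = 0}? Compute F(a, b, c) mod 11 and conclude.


F(4,8,5) ≡ 7 (mod 11); P is NOT on the curve.

Evaluate F(4, 8, 5) term-by-term (mod 11).
  X**3 ↦ 1·64·1·1 = 64
  2*X**2*Z ↦ 2·16·1·5 = 160
  X*Y**2 ↦ 1·4·64·1 = 256
  2*X*Y*Z ↦ 2·4·8·5 = 320
  -X*Z**2 ↦ -1·4·1·25 = -100
  -Y**3 ↦ -1·1·512·1 = -512
  3*Y**2*Z ↦ 3·1·64·5 = 960
  -2*Z**3 ↦ -2·1·1·125 = -250
Sum: F(4, 8, 5) = (64) + (160) + (256) + (320) + (-100) + (-512) + (960) + (-250) = 898.
Reducing mod 11: 898 ≡ 7 (mod 11).
Since F(a, b, c) ≡ 7 ≠ 0 (mod 11), P does NOT lie on the curve.


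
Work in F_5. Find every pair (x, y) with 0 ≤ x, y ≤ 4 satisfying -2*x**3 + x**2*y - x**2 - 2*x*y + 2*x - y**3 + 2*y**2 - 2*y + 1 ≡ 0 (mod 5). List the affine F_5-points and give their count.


Affine F_5-points: {(0, 1), (1, 0), (2, 0), (2, 3), (2, 4), (4, 0)}; count = 6.

For each of the 25 pairs (x, y) ∈ F_5², evaluate f(x, y) mod 5. Record the zeros.
  x = 0: [0↦1, 1↦0, 2↦2, 3↦1, 4↦1]  zeros at y ∈ {1}
  x = 1: [0↦0, 1↦3, 2↦4, 3↦2, 4↦1]  zeros at y ∈ {0}
  x = 2: [0↦0, 1↦4, 2↦1, 3↦0, 4↦0]  zeros at y ∈ {0, 3, 4}
  x = 3: [0↦4, 1↦1, 2↦1, 3↦3, 4↦1]  zeros at y ∈ ∅
  x = 4: [0↦0, 1↦2, 2↦2, 3↦4, 4↦2]  zeros at y ∈ {0}
Collecting zeros: affine points = {(0, 1), (1, 0), (2, 0), (2, 3), (2, 4), (4, 0)}.
Total count |C(F_5)_aff| = 6.


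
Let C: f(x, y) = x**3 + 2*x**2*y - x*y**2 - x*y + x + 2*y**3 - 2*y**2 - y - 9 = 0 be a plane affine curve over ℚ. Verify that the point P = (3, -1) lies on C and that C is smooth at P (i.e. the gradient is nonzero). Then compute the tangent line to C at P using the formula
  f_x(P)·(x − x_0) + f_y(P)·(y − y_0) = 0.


Tangent line at P: 16*x + 30*y - 18 = 0.

Step 1: f(3, -1) = 0, so P lies on C.
Step 2: partial derivatives
  f_x(x, y) = 3*x**2 + 4*x*y - y**2 - y + 1, f_y(x, y) = 2*x**2 - 2*x*y - x + 6*y**2 - 4*y - 1.
  f_x(P) = 16, f_y(P) = 30 (gradient nonzero, so P is smooth).
Step 3: tangent line at P: 16·(x − 3) + 30·(y − -1) = 0.
Expanding: 16*x + 30*y - 18 = 0.


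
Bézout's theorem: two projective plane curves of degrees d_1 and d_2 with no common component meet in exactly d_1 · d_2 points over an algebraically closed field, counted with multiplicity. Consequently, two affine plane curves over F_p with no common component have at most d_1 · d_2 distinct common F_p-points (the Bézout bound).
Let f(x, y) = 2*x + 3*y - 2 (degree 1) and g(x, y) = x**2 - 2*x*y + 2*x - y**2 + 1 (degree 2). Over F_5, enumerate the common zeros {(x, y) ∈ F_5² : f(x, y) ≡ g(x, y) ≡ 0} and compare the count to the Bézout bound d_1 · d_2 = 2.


Common zeros: {(0, 4), (3, 2)}; count = 2; Bézout bound = 2.

deg(f) = 1, deg(g) = 2, so Bézout bound = 2.
Scan x ∈ F_5. For each x, list the y ∈ F_5 with f(x, y) ≡ 0 and those with g(x, y) ≡ 0 (mod 5); the common zeros in that column are the intersection.
  x = 0: f ≡ 0 at y ∈ {4}; g ≡ 0 at y ∈ {1, 4}; common: {4}.
  x = 1: f ≡ 0 at y ∈ {0}; g ≡ 0 at y ∈ {4}; common: ∅.
  x = 2: f ≡ 0 at y ∈ {1}; g ≡ 0 at y ∈ ∅; common: ∅.
  x = 3: f ≡ 0 at y ∈ {2}; g ≡ 0 at y ∈ {2}; common: {2}.
  x = 4: f ≡ 0 at y ∈ {3}; g ≡ 0 at y ∈ {0, 2}; common: ∅.
Collecting: common zeros = {(0, 4), (3, 2)}, so the count is 2.
Comparison with the Bézout bound: 2 ≤ 2 = deg(f)·deg(g), as expected for curves with no common component (the bound is attained).


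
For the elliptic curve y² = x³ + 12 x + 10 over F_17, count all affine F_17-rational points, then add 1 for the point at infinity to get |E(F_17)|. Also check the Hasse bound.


Affine points = {(2, 5), (2, 12), (5, 5), (5, 12), (6, 3), (6, 14), (10, 5), (10, 12), (13, 0), (14, 7), (14, 10)}; affine count = 11; |E(F_17)| = 12.

Discriminant check: Δ ∝ 4a³ + 27b² = 4·12³ + 27·10² = 4·1728 + 27·100 ≡ 7 (mod 17). Nonzero ⇒ E is nonsingular.
For each x ∈ F_17, compute rhs = x³ + 12·x + 10 mod 17, then count y ∈ F_17 with y² ≡ rhs.
  x = 0: rhs = 10, matching y values: none (0 points).
  x = 1: rhs = 6, matching y values: none (0 points).
  x = 2: rhs = 8, matching y values: 5, 12 (2 points).
  x = 3: rhs = 5, matching y values: none (0 points).
  x = 4: rhs = 3, matching y values: none (0 points).
  x = 5: rhs = 8, matching y values: 5, 12 (2 points).
  x = 6: rhs = 9, matching y values: 3, 14 (2 points).
  x = 7: rhs = 12, matching y values: none (0 points).
  x = 8: rhs = 6, matching y values: none (0 points).
  x = 9: rhs = 14, matching y values: none (0 points).
  x = 10: rhs = 8, matching y values: 5, 12 (2 points).
  x = 11: rhs = 11, matching y values: none (0 points).
  x = 12: rhs = 12, matching y values: none (0 points).
  x = 13: rhs = 0, matching y values: 0 (1 points).
  x = 14: rhs = 15, matching y values: 7, 10 (2 points).
  x = 15: rhs = 12, matching y values: none (0 points).
  x = 16: rhs = 14, matching y values: none (0 points).
Total affine count: 11.
Full point count |E(F_17)| = 11 + 1 = 12.
Hasse bound: |12 − (17+1)| = |-6| = 6 ≤ 2√17 ≈ 8.2462 ✓.


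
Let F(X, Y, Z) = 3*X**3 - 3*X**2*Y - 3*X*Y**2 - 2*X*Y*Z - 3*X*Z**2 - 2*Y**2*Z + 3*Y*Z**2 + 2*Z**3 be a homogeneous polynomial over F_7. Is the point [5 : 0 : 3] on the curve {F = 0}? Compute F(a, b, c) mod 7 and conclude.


F(5,0,3) ≡ 0 (mod 7); P is on the curve.

Evaluate F(5, 0, 3) term-by-term (mod 7).
  3*X**3 ↦ 3·125·1·1 = 375
  -3*X**2*Y ↦ -3·25·0·1 = 0
  -3*X*Y**2 ↦ -3·5·0·1 = 0
  -2*X*Y*Z ↦ -2·5·0·3 = 0
  -3*X*Z**2 ↦ -3·5·1·9 = -135
  -2*Y**2*Z ↦ -2·1·0·3 = 0
  3*Y*Z**2 ↦ 3·1·0·9 = 0
  2*Z**3 ↦ 2·1·1·27 = 54
Sum: F(5, 0, 3) = (375) + (0) + (0) + (0) + (-135) + (0) + (0) + (54) = 294.
Reducing mod 7: 294 ≡ 0 (mod 7).
Since F(a, b, c) ≡ 0 (mod 7), P lies on the curve.


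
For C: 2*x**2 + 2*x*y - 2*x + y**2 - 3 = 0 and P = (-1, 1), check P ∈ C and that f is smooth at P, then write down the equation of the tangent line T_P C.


Tangent line at P: -4*x - 4 = 0.

Step 1: f(-1, 1) = 0, so P lies on C.
Step 2: partial derivatives
  f_x(x, y) = 4*x + 2*y - 2, f_y(x, y) = 2*x + 2*y.
  f_x(P) = -4, f_y(P) = 0 (gradient nonzero, so P is smooth).
Step 3: tangent line at P: -4·(x − -1) + 0·(y − 1) = 0.
Expanding: -4*x - 4 = 0.


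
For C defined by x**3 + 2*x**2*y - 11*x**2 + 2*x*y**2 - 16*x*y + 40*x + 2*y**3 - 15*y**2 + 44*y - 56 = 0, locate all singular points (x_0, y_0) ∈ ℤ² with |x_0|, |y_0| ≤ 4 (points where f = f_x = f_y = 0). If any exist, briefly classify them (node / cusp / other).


Singular points: {(2, 2)}; classification: node.

Compute partial derivatives:
  f_x = 3*x**2 + 4*x*y - 22*x + 2*y**2 - 16*y + 40.
  f_y = 2*x**2 + 4*x*y - 16*x + 6*y**2 - 30*y + 44.
Scan x_0 ∈ {−4, ..., 4}. For each x_0, f_y(x_0, y) is a polynomial in y; find its integer roots y ∈ {−4, ..., 4}, then test f_x and f at those candidates.
  x = -4: f_y(-4, y) = 6*y**2 - 46*y + 140; no integer root y with |y| ≤ 4.
  x = -3: f_y(-3, y) = 6*y**2 - 42*y + 110; no integer root y with |y| ≤ 4.
  x = -2: f_y(-2, y) = 6*y**2 - 38*y + 84; no integer root y with |y| ≤ 4.
  x = -1: f_y(-1, y) = 6*y**2 - 34*y + 62; no integer root y with |y| ≤ 4.
  x = 0: f_y(0, y) = 6*y**2 - 30*y + 44; no integer root y with |y| ≤ 4.
  x = 1: f_y(1, y) = 6*y**2 - 26*y + 30; no integer root y with |y| ≤ 4.
  x = 2: f_y(2, y) = 6*y**2 - 22*y + 20; vanishes at y ∈ {2}. (2, 2): f_x = 0, f = 0 — SINGULAR.
  x = 3: f_y(3, y) = 6*y**2 - 18*y + 14; no integer root y with |y| ≤ 4.
  x = 4: f_y(4, y) = 6*y**2 - 14*y + 12; no integer root y with |y| ≤ 4.
Only singular point on the grid: (2, 2).
Classify: substitute x = 2 + u, y = 2 + v and expand: f = u**3 + 2*u**2*v - u**2 + 2*u*v**2 + 2*v**3 + v**2.
No constant or linear terms (consistent with a singular point). Quadratic part: -u**2 + v**2. Cubic part: u**3 + 2*u**2*v + 2*u*v**2 + 2*v**3.
The quadratic part v**2 - u**2 = (v − u)(v + u) splits into two distinct linear factors, so there are two distinct tangent lines y − 2 = ±(x − 2) — this is a node (ordinary double point).
Classification: node.
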